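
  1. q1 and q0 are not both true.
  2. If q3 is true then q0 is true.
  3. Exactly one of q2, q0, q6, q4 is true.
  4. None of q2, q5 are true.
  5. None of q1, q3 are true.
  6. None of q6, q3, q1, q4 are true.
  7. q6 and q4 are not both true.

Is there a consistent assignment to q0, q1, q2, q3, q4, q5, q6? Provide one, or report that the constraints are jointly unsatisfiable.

q0: True; q1: False; q2: False; q3: False; q4: False; q5: False; q6: False

  (1) q1=F, q0=T — not both ✓
  (2) q3=F ⇒ q0: vacuous ✓
  (3) {q2, q0, q6, q4}: 1 true — exactly one ✓
  (4) {q2, q5}: 0 true — none ✓
  (5) {q1, q3}: 0 true — none ✓
  (6) {q6, q3, q1, q4}: 0 true — none ✓
  (7) q6=F, q4=F — not both ✓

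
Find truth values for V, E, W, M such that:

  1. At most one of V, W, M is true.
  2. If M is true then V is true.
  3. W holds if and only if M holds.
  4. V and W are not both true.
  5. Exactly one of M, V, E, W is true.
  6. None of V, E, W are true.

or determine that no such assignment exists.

Case E = True:
  Constraint (6) is violated (E=T) — contradiction.
Case E = False:
  (6) forces V = False.
  (2) with V=F forces M = False.
  (3) with M=F forces W = False.
  Constraint (5) is violated (M=F, V=F, E=F, W=F) — contradiction.
Both cases fail — unsatisfiable.

UNSATISFIABLE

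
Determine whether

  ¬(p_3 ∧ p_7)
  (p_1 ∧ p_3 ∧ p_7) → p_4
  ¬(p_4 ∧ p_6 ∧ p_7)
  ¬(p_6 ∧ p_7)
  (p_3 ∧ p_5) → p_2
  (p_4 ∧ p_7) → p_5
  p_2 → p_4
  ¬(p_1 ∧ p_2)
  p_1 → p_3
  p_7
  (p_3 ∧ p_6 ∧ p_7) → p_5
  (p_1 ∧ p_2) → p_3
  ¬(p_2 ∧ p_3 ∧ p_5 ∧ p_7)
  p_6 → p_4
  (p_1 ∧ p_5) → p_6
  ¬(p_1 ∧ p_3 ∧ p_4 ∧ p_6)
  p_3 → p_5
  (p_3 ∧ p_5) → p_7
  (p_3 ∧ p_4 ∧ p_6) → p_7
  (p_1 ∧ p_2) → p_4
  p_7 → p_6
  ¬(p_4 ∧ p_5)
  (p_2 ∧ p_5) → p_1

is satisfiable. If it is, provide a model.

Case p_7 = True:
  (p_6 ∨ ¬p_7) forces p_6 = True.
  Clause (¬p_6 ∨ ¬p_7) is falsified — contradiction.
Case p_7 = False:
  Clause (p_7) is falsified — contradiction.
Both cases fail, so the formula is unsatisfiable.

No satisfying assignment exists.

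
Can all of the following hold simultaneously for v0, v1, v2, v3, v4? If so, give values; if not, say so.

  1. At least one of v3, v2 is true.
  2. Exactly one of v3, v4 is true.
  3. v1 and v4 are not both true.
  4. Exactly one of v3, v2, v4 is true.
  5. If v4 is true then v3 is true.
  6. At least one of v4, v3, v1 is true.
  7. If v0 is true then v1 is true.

v0 = False; v1 = False; v2 = False; v3 = True; v4 = False

  (1) {v3, v2}: 1 true — at least one ✓
  (2) {v3, v4}: 1 true — exactly one ✓
  (3) v1=F, v4=F — not both ✓
  (4) {v3, v2, v4}: 1 true — exactly one ✓
  (5) v4=F ⇒ v3: vacuous ✓
  (6) {v4, v3, v1}: 1 true — at least one ✓
  (7) v0=F ⇒ v1: vacuous ✓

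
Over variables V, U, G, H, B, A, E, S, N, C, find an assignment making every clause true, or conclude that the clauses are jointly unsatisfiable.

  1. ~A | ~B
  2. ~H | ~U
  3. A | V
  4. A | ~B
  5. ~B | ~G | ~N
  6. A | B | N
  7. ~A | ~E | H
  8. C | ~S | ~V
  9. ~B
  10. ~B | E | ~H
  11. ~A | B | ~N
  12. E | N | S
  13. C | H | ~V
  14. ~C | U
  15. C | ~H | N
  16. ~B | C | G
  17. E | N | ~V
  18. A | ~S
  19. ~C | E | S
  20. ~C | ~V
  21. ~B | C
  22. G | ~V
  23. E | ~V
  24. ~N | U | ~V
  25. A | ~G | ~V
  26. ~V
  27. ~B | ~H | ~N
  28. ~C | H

Unit clause (~B) forces B = False.
Unit clause (~V) forces V = False.
In (A | V) only A is left, so A = True.
In (~A | B | ~N) only ~N is left, so N = False.
Set U = True.
  then (~H | ~U) forces H = False.
  then (~A | ~E | H) forces E = False.
  then (E | N | S) forces S = True.
  then (~C | H) forces C = False.
Set G = True.
All clauses satisfied.

V = False, U = True, G = True, H = False, B = False, A = True, E = False, S = True, N = False, C = False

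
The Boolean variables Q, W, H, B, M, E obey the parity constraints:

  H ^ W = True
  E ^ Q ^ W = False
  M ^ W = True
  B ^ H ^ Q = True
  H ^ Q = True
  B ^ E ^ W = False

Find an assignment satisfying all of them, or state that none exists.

Q = False; W = False; H = True; B = False; M = True; E = False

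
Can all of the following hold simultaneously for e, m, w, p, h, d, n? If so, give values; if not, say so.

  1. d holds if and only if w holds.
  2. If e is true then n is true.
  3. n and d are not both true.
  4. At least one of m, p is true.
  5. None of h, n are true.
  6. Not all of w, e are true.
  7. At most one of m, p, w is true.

e = False, m = True, w = False, p = False, h = False, d = False, n = False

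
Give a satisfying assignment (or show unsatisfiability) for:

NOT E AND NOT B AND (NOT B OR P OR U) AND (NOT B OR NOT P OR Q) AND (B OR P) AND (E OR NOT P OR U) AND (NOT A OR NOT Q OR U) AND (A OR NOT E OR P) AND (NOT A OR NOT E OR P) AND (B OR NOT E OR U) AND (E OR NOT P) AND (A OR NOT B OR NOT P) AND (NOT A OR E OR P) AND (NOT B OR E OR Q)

UNSATISFIABLE

Case E = True:
  Clause (NOT E) is falsified — contradiction.
Case E = False:
  (NOT B) forces B = False.
  (B OR P) forces P = True.
  Clause (E OR NOT P) is falsified — contradiction.
Both cases fail, so the formula is unsatisfiable.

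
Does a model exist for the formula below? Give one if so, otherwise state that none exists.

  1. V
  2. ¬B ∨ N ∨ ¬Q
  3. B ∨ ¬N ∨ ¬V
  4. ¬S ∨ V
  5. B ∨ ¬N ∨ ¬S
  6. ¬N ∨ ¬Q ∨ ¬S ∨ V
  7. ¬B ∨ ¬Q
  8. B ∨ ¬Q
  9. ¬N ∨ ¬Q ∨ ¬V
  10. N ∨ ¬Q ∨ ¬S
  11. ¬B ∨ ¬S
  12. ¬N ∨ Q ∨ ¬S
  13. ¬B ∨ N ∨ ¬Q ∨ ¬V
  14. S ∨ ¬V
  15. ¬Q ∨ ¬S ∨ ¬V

Q: False, V: True, N: False, B: False, S: True

Unit clause (V) forces V = True.
In (S ∨ ¬V) only S is left, so S = True.
In (¬Q ∨ ¬S ∨ ¬V) only ¬Q is left, so Q = False.
In (¬B ∨ ¬S) only ¬B is left, so B = False.
In (¬N ∨ Q ∨ ¬S) only ¬N is left, so N = False.
All clauses satisfied.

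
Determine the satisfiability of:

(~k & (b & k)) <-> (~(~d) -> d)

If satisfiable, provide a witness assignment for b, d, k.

Case d = True: the formula simplifies to ~k & (b & k).
  k = True: the conjunct ~k is False.
  k = False: the conjunct k is False.
Case d = False: the formula simplifies to ~k & (b & k).
  k = True: the conjunct ~k is False.
  k = False: the conjunct k is False.
Both cases fail — unsatisfiable.

No satisfying assignment exists.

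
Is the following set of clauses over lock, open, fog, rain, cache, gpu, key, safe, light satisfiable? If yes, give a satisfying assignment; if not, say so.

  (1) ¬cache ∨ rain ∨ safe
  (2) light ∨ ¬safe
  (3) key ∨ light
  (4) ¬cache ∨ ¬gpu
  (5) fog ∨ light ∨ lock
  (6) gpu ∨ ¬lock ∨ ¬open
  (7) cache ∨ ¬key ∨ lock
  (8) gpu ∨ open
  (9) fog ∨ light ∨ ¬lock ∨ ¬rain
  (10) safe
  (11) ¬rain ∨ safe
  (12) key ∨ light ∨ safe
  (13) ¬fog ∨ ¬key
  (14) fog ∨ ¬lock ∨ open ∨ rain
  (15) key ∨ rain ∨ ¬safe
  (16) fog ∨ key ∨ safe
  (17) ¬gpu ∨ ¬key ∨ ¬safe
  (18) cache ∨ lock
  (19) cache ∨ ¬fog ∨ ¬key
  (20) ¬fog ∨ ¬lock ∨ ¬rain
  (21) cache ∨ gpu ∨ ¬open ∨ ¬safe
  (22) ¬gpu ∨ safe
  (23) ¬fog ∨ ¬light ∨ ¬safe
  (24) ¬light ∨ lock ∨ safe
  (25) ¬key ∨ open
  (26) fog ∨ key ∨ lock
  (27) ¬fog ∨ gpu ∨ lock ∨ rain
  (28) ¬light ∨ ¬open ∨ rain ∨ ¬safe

Unit clause (safe) forces safe = True.
In (light ∨ ¬safe) only light is left, so light = True.
In (¬fog ∨ ¬light ∨ ¬safe) only ¬fog is left, so fog = False.
Set lock = True.
Set open = False.
  then (gpu ∨ open) forces gpu = True.
  then (fog ∨ ¬lock ∨ open ∨ rain) forces rain = True.
  then (¬gpu ∨ ¬key ∨ ¬safe) forces key = False.
  then (¬cache ∨ ¬gpu) forces cache = False.
All clauses satisfied.

lock = True, open = False, fog = False, rain = True, cache = False, gpu = True, key = False, safe = True, light = True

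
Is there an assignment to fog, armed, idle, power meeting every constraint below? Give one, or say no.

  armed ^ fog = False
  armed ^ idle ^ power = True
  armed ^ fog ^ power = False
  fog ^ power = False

fog=F; armed=F; idle=T; power=F

armed ^ fog = F ^ F = False ✓
armed ^ idle ^ power = F ^ T ^ F = True ✓
armed ^ fog ^ power = F ^ F ^ F = False ✓
fog ^ power = F ^ F = False ✓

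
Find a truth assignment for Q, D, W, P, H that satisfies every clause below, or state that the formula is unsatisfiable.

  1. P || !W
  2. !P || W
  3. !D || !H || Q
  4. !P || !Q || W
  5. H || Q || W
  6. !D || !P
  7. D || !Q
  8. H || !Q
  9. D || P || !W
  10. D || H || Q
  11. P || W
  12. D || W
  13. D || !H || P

Q = False; D = False; W = True; P = True; H = True

Set Q = False.
Try D = True:
  (!D || !H || Q) forces H = False.
  (H || Q || W) forces W = True.
  (P || !W) forces P = True.
  clause (!D || !P) is falsified — backtrack.
So D = False.
  then (D || H || Q) forces H = True.
  then (D || W) forces W = True.
  then (D || !H || P) forces P = True.
All clauses satisfied.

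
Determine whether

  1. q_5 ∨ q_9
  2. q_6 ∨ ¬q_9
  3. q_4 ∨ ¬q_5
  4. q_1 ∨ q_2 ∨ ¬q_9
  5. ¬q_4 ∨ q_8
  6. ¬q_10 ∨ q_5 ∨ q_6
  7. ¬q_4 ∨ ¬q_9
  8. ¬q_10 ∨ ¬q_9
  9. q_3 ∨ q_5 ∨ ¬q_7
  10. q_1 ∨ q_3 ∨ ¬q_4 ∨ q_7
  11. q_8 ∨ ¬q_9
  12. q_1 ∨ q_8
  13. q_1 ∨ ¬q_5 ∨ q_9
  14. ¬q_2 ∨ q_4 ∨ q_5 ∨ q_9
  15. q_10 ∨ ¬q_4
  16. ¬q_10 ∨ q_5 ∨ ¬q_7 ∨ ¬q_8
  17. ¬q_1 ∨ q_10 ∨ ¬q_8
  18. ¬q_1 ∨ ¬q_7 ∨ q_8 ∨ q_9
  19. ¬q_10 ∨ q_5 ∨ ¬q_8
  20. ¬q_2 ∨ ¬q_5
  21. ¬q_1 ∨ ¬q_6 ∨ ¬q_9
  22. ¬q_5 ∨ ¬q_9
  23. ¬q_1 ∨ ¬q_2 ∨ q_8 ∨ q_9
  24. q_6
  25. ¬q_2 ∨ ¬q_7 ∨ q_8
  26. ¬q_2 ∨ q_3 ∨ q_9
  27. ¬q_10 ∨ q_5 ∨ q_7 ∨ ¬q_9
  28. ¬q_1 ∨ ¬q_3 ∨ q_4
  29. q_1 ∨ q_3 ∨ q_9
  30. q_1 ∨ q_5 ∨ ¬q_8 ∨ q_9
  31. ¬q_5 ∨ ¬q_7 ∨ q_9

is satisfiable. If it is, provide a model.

q_1 = False, q_2 = True, q_3 = True, q_4 = False, q_5 = False, q_6 = True, q_7 = False, q_8 = True, q_9 = True, q_10 = False

Unit clause (q_6) forces q_6 = True.
Set q_1 = False.
  then (q_1 ∨ q_8) forces q_8 = True.
Try q_2 = False:
  (q_1 ∨ q_2 ∨ ¬q_9) forces q_9 = False.
  (q_5 ∨ q_9) forces q_5 = True.
  clause (q_1 ∨ ¬q_5 ∨ q_9) is falsified — backtrack.
So q_2 = True.
  then (¬q_2 ∨ ¬q_5) forces q_5 = False.
  then (q_1 ∨ q_5 ∨ ¬q_8 ∨ q_9) forces q_9 = True.
  then (¬q_4 ∨ ¬q_9) forces q_4 = False.
  then (¬q_10 ∨ ¬q_9) forces q_10 = False.
Set q_3 = True.
Set q_7 = False.
All clauses satisfied.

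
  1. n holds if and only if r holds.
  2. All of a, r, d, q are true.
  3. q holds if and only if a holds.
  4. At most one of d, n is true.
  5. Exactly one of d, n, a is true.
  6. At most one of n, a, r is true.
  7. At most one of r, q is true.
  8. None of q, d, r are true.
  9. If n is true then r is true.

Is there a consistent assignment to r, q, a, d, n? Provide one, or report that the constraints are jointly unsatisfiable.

Case r = True:
  Constraint (8) is violated (r=T) — contradiction.
Case r = False:
  Constraint (2) is violated (r=F) — contradiction.
Both cases fail — unsatisfiable.

Unsatisfiable — no assignment works.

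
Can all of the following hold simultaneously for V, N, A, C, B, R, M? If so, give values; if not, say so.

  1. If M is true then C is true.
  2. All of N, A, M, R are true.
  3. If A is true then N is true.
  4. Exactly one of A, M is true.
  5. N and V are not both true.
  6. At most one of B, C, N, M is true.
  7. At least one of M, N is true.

No satisfying assignment exists.

Case M = True:
  (1) with M=T forces C = True.
  Constraint (6) is violated (C=T, M=T) — contradiction.
Case M = False:
  Constraint (2) is violated (M=F) — contradiction.
Both cases fail — unsatisfiable.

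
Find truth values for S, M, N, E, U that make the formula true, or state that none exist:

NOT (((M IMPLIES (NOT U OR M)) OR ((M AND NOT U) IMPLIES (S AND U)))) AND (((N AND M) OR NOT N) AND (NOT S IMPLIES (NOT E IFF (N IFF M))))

No satisfying assignment exists.

The conjunct NOT (((M IMPLIES (NOT U OR M)) OR ((M AND NOT U) IMPLIES (S AND U)))) is unsatisfiable on its own:
  S=F, M=F, U=F: evaluates to False.
  S=F, M=F, U=T: evaluates to False.
  S=F, M=T, U=F: evaluates to False.
  S=F, M=T, U=T: evaluates to False.
  S=T, M=F, U=F: evaluates to False.
  S=T, M=F, U=T: evaluates to False.
  S=T, M=T, U=F: evaluates to False.
  S=T, M=T, U=T: evaluates to False.
So the whole conjunction is unsatisfiable.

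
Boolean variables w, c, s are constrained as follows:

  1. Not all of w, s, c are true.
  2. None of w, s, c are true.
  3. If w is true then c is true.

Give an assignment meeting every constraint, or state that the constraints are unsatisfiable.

w = False; c = False; s = False

  (1) {w, s, c}: 0/3 true — not all ✓
  (2) {w, s, c}: 0 true — none ✓
  (3) w=F ⇒ c: vacuous ✓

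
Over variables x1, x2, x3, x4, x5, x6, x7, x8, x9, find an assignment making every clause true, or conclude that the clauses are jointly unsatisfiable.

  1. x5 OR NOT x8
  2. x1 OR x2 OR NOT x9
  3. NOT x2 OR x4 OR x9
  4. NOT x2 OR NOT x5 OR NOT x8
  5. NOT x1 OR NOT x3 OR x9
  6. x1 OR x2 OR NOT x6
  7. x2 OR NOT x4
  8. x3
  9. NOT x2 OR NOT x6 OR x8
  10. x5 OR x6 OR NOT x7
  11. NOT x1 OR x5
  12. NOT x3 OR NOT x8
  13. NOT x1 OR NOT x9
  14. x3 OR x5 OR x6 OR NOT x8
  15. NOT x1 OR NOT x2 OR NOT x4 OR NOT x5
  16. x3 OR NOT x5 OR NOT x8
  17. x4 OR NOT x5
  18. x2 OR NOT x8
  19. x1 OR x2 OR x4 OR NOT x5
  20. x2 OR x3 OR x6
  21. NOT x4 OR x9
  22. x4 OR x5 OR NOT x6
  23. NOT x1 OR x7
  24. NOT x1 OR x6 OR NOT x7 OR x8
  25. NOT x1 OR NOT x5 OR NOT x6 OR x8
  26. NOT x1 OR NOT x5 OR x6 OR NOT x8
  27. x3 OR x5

x1 = False, x2 = True, x3 = True, x4 = True, x5 = True, x6 = False, x7 = True, x8 = False, x9 = True

Unit clause (x3) forces x3 = True.
In (NOT x3 OR NOT x8) only NOT x8 is left, so x8 = False.
Try x1 = True:
  (NOT x1 OR NOT x3 OR x9) forces x9 = True.
  clause (NOT x1 OR NOT x9) is falsified — backtrack.
So x1 = False.
Set x2 = True.
  then (NOT x2 OR NOT x6 OR x8) forces x6 = False.
Set x4 = True.
  then (NOT x4 OR x9) forces x9 = True.
Set x5 = True.
Set x7 = True.
All clauses satisfied.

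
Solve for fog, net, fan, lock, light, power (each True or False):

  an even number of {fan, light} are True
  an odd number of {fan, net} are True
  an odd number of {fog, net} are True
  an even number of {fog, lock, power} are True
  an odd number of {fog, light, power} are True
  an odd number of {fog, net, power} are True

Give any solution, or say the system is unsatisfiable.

Unsatisfiable — no assignment works.

Adding constraints 1, 2, 5, 6 mod 2: every variable appears an even number of times on the left, so the left side is 0.
But the right sides sum to 1 (mod 2). 0 ≠ 1 — the system is inconsistent.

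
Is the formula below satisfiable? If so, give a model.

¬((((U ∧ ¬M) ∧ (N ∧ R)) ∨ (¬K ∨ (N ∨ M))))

U = False, R = False, N = False, M = False, K = True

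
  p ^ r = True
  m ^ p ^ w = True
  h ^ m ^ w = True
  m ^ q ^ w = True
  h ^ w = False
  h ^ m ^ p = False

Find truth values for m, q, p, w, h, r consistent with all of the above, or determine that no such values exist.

Adding constraints 2, 5, 6 mod 2: every variable appears an even number of times on the left, so the left side is 0.
But the right sides sum to 1 (mod 2). 0 ≠ 1 — the system is inconsistent.

No satisfying assignment exists.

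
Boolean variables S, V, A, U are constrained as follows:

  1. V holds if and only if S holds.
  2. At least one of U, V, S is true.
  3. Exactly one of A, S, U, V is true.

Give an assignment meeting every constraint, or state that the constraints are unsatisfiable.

S=F, V=F, A=F, U=T

  (1) V=F, S=F — same ✓
  (2) {U, V, S}: 1 true — at least one ✓
  (3) {A, S, U, V}: 1 true — exactly one ✓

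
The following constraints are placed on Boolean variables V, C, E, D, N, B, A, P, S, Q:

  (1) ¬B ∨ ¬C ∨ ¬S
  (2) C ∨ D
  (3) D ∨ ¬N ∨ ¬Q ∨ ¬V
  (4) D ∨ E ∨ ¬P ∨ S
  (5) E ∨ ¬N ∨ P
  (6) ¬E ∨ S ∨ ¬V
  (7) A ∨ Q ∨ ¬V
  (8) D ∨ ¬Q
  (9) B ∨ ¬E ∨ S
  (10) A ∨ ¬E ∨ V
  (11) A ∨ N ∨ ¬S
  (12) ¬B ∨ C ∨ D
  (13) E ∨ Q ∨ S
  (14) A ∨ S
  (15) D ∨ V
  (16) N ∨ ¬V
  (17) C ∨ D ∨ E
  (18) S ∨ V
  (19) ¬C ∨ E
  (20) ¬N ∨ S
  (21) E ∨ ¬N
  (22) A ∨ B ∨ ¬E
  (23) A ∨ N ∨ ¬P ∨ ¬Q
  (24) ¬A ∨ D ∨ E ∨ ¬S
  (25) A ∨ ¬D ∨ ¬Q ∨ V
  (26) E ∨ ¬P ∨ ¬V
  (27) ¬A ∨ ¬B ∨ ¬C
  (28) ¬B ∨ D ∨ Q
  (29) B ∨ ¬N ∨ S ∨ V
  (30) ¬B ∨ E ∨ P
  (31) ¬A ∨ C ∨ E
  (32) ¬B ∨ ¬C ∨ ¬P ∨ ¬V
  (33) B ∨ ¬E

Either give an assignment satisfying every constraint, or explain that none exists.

Set V = True.
  then (N ∨ ¬V) forces N = True.
  then (¬N ∨ S) forces S = True.
  then (E ∨ ¬N) forces E = True.
  then (B ∨ ¬E) forces B = True.
  then (¬B ∨ ¬C ∨ ¬S) forces C = False.
  then (C ∨ D) forces D = True.
Set A = False.
  then (A ∨ Q ∨ ¬V) forces Q = True.
Set P = False.
All clauses satisfied.

V = True, C = False, E = True, D = True, N = True, B = True, A = False, P = False, S = True, Q = True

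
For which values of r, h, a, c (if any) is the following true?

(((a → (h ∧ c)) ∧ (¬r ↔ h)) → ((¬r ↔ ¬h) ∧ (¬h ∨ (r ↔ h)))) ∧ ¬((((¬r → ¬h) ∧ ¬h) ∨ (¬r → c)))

r = False, h = True, a = True, c = False

  ((a → (h ∧ c)) ∧ (¬r ↔ h)) → ((¬r ↔ ¬h) ∧ (¬h ∨ (r ↔ h))) = True
    (a → (h ∧ c)) ∧ (¬r ↔ h) = False
      a → (h ∧ c) = False
        h ∧ c = False
      ¬r ↔ h = True
        ¬r = True
    (¬r ↔ ¬h) ∧ (¬h ∨ (r ↔ h)) = False
      ¬r ↔ ¬h = False
        ¬r = True
        ¬h = False
      ¬h ∨ (r ↔ h) = False
        ¬h = False
        r ↔ h = False
  ¬((((¬r → ¬h) ∧ ¬h) ∨ (¬r → c))) = True
    ((¬r → ¬h) ∧ ¬h) ∨ (¬r → c) = False
      (¬r → ¬h) ∧ ¬h = False
        ¬r → ¬h = False
          ¬r = True
          ¬h = False
        ¬h = False
      ¬r → c = False
        ¬r = True
Both conjuncts True, so the formula holds.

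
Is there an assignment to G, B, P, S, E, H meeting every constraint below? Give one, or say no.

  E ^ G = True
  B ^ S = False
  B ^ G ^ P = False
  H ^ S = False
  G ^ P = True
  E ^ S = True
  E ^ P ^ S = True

G = True; B = True; P = False; S = True; E = False; H = True

E ^ G = F ^ T = True ✓
B ^ S = T ^ T = False ✓
B ^ G ^ P = T ^ T ^ F = False ✓
H ^ S = T ^ T = False ✓
G ^ P = T ^ F = True ✓
E ^ S = F ^ T = True ✓
E ^ P ^ S = F ^ F ^ T = True ✓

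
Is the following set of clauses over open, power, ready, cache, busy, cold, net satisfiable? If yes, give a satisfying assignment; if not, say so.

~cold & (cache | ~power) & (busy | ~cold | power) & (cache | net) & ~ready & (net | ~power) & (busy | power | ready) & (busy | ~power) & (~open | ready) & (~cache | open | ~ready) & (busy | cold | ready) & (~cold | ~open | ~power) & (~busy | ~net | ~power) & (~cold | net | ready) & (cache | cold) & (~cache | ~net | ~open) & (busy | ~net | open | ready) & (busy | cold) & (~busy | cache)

open: False; power: False; ready: False; cache: True; busy: True; cold: False; net: True

Unit clause (~cold) forces cold = False.
Unit clause (~ready) forces ready = False.
In (~open | ready) only ~open is left, so open = False.
In (busy | cold | ready) only busy is left, so busy = True.
In (cache | cold) only cache is left, so cache = True.
Set power = False.
Set net = True.
All clauses satisfied.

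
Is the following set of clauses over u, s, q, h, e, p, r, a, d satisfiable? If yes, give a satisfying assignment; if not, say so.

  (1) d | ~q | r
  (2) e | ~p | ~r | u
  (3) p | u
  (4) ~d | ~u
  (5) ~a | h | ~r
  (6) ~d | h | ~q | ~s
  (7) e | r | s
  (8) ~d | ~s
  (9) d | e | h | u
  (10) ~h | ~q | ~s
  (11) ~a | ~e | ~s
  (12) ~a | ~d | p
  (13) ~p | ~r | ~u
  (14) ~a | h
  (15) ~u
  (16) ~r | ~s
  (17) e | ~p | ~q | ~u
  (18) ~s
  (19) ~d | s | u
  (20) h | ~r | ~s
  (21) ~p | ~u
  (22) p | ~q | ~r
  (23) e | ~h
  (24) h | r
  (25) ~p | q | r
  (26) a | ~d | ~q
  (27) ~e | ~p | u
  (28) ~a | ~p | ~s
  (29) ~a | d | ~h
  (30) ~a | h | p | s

Case u = True:
  Clause (~u) is falsified — contradiction.
Case u = False:
  (p | u) forces p = True.
  (~s) forces s = False.
  (~d | s | u) forces d = False.
  (~e | ~p | u) forces e = False.
  (e | ~p | ~r | u) forces r = False.
  Clause (e | r | s) is falsified — contradiction.
Both cases fail, so the formula is unsatisfiable.

No satisfying assignment exists.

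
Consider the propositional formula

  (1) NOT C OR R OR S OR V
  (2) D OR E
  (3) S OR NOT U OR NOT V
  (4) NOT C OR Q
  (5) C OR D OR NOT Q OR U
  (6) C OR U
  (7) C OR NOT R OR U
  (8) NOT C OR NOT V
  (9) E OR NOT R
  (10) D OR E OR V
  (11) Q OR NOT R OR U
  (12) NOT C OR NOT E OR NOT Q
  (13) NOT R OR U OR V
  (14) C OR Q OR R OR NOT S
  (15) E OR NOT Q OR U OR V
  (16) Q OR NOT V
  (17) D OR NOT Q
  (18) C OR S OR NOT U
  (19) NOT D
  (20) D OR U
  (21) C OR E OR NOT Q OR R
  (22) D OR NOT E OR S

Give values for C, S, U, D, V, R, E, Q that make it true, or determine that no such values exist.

C = False, S = True, U = True, D = False, V = False, R = True, E = True, Q = False

Unit clause (NOT D) forces D = False.
In (D OR U) only U is left, so U = True.
In (D OR E) only E is left, so E = True.
In (D OR NOT Q) only NOT Q is left, so Q = False.
In (D OR NOT E OR S) only S is left, so S = True.
In (NOT C OR Q) only NOT C is left, so C = False.
In (C OR Q OR R OR NOT S) only R is left, so R = True.
In (Q OR NOT V) only NOT V is left, so V = False.
All clauses satisfied.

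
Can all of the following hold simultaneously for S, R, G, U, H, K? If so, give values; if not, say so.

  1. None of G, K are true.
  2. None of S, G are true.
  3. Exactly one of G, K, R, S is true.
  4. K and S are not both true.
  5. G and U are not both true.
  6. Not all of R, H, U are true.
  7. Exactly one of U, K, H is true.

S = False, R = True, G = False, U = True, H = False, K = False

  (1) {G, K}: 0 true — none ✓
  (2) {S, G}: 0 true — none ✓
  (3) {G, K, R, S}: 1 true — exactly one ✓
  (4) K=F, S=F — not both ✓
  (5) G=F, U=T — not both ✓
  (6) {R, H, U}: 2/3 true — not all ✓
  (7) {U, K, H}: 1 true — exactly one ✓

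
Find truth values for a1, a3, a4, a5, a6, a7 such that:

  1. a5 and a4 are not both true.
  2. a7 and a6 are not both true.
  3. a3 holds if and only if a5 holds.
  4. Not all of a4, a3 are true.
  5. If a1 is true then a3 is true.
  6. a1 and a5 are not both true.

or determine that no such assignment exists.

a1 = False, a3 = True, a4 = False, a5 = True, a6 = False, a7 = True

  (1) a5=T, a4=F — not both ✓
  (2) a7=T, a6=F — not both ✓
  (3) a3=T, a5=T — same ✓
  (4) {a4, a3}: 1/2 true — not all ✓
  (5) a1=F ⇒ a3: vacuous ✓
  (6) a1=F, a5=T — not both ✓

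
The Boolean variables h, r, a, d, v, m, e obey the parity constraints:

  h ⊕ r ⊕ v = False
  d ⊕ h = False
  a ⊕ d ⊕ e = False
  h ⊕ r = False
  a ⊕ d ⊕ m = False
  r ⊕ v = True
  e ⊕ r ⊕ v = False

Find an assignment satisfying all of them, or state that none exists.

h=T; r=T; a=F; d=T; v=F; m=T; e=T

h ⊕ r ⊕ v = T ⊕ T ⊕ F = False ✓
d ⊕ h = T ⊕ T = False ✓
a ⊕ d ⊕ e = F ⊕ T ⊕ T = False ✓
h ⊕ r = T ⊕ T = False ✓
a ⊕ d ⊕ m = F ⊕ T ⊕ T = False ✓
r ⊕ v = T ⊕ F = True ✓
e ⊕ r ⊕ v = T ⊕ T ⊕ F = False ✓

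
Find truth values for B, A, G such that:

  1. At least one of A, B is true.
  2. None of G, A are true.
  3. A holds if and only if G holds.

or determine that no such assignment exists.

B = True, A = False, G = False

  (1) {A, B}: 1 true — at least one ✓
  (2) {G, A}: 0 true — none ✓
  (3) A=F, G=F — same ✓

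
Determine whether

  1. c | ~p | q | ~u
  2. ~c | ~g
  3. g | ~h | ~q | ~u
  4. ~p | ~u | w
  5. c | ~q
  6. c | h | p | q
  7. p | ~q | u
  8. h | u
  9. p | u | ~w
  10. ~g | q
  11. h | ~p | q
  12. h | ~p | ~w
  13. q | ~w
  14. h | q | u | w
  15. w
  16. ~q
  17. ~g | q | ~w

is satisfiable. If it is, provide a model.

Case w = True:
  (q | ~w) forces q = True.
  Clause (~q) is falsified — contradiction.
Case w = False:
  Clause (w) is falsified — contradiction.
Both cases fail, so the formula is unsatisfiable.

No satisfying assignment exists.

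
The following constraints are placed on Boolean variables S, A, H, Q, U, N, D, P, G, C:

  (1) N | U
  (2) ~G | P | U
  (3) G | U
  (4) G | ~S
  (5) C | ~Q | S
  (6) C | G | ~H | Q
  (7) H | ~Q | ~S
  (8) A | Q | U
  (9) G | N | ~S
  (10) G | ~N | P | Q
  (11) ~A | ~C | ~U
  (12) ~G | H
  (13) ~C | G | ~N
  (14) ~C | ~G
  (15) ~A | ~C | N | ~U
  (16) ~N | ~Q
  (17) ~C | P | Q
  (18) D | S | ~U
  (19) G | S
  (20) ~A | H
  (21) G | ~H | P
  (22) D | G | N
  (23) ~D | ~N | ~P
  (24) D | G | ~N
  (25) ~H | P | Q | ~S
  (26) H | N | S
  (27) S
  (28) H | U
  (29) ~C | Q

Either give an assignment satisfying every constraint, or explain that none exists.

Unit clause (S) forces S = True.
In (G | ~S) only G is left, so G = True.
In (~G | H) only H is left, so H = True.
In (~C | ~G) only ~C is left, so C = False.
Set A = False.
Set Q = False.
  then (A | Q | U) forces U = True.
  then (~H | P | Q | ~S) forces P = True.
Set N = True.
  then (~D | ~N | ~P) forces D = False.
All clauses satisfied.

S: True, A: False, H: True, Q: False, U: True, N: True, D: False, P: True, G: True, C: False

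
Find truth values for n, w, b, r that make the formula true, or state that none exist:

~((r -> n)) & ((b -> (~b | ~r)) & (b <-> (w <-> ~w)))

n: False; w: True; b: False; r: True

  ~((r -> n)) = True
    r -> n = False
  (b -> (~b | ~r)) & (b <-> (w <-> ~w)) = True
    b -> (~b | ~r) = True
      ~b | ~r = True
        ~b = True
        ~r = False
    b <-> (w <-> ~w) = True
      w <-> ~w = False
        ~w = False
Both conjuncts True, so the formula holds.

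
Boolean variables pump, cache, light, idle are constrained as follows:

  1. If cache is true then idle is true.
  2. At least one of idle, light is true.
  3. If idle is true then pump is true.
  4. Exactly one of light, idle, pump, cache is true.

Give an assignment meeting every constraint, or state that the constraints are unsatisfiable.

pump = False; cache = False; light = True; idle = False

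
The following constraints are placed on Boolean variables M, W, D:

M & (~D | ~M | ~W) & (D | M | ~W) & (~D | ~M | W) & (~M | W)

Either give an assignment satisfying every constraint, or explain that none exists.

M = True, W = True, D = False

Unit clause (M) forces M = True.
In (~M | W) only W is left, so W = True.
In (~D | ~M | ~W) only ~D is left, so D = False.
Check each clause:
  (M): M holds.
  (~D | ~M | ~W): ~D holds.
  (D | M | ~W): M holds.
  (~D | ~M | W): ~D holds.
  (~M | W): W holds.
All clauses satisfied.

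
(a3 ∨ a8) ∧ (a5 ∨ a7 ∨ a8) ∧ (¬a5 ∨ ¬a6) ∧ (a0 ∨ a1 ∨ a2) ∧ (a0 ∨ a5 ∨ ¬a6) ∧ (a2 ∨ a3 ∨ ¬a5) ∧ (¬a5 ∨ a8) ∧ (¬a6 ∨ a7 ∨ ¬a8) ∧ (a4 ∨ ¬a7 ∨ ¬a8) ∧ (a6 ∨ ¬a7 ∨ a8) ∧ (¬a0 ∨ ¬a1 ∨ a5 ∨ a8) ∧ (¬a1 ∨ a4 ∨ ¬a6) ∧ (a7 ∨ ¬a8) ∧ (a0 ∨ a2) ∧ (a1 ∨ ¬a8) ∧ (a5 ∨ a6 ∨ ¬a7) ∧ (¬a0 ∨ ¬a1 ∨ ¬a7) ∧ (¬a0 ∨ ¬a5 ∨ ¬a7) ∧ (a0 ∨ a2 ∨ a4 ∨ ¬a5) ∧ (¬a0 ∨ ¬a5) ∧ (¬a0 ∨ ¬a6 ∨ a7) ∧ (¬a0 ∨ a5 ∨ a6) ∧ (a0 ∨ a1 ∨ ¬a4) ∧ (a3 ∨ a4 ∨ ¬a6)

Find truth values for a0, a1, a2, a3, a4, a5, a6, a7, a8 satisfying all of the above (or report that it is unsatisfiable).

a0 = False, a1 = True, a2 = True, a3 = False, a4 = True, a5 = True, a6 = False, a7 = True, a8 = True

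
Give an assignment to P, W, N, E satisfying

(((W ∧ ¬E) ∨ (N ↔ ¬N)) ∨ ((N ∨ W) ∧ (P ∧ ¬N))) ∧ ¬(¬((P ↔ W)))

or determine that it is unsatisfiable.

P = True; W = True; N = False; E = True

  ((W ∧ ¬E) ∨ (N ↔ ¬N)) ∨ ((N ∨ W) ∧ (P ∧ ¬N)) = True
    (W ∧ ¬E) ∨ (N ↔ ¬N) = False
      W ∧ ¬E = False
        ¬E = False
      N ↔ ¬N = False
        ¬N = True
    (N ∨ W) ∧ (P ∧ ¬N) = True
      N ∨ W = True
      P ∧ ¬N = True
        ¬N = True
  ¬(¬((P ↔ W))) = True
    ¬((P ↔ W)) = False
      P ↔ W = True
Both conjuncts True, so the formula holds.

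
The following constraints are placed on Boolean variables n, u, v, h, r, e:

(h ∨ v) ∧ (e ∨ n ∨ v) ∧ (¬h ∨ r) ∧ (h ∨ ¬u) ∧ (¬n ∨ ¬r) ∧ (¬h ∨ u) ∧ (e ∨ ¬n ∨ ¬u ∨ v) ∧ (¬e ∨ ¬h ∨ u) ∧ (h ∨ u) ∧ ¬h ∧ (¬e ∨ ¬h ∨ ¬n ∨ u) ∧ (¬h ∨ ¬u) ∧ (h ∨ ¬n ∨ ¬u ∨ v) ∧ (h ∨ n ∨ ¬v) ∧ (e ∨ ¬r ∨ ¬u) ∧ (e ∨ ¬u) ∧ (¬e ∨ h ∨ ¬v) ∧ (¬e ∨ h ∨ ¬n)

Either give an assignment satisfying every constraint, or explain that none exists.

The formula is unsatisfiable.

Case u = True:
  (h ∨ ¬u) forces h = True.
  Clause (¬h) is falsified — contradiction.
Case u = False:
  (¬h ∨ u) forces h = False.
  Clause (h ∨ u) is falsified — contradiction.
Both cases fail, so the formula is unsatisfiable.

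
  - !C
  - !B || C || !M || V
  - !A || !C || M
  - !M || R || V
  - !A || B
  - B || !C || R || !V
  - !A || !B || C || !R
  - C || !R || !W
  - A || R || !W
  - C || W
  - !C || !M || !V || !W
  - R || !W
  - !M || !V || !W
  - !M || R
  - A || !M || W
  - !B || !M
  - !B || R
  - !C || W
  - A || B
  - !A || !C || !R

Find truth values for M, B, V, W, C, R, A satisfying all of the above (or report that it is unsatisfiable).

Case C = True:
  Clause (!C) is falsified — contradiction.
Case C = False:
  (C || W) forces W = True.
  (C || !R || !W) forces R = False.
  Clause (R || !W) is falsified — contradiction.
Both cases fail, so the formula is unsatisfiable.

Unsatisfiable — no assignment works.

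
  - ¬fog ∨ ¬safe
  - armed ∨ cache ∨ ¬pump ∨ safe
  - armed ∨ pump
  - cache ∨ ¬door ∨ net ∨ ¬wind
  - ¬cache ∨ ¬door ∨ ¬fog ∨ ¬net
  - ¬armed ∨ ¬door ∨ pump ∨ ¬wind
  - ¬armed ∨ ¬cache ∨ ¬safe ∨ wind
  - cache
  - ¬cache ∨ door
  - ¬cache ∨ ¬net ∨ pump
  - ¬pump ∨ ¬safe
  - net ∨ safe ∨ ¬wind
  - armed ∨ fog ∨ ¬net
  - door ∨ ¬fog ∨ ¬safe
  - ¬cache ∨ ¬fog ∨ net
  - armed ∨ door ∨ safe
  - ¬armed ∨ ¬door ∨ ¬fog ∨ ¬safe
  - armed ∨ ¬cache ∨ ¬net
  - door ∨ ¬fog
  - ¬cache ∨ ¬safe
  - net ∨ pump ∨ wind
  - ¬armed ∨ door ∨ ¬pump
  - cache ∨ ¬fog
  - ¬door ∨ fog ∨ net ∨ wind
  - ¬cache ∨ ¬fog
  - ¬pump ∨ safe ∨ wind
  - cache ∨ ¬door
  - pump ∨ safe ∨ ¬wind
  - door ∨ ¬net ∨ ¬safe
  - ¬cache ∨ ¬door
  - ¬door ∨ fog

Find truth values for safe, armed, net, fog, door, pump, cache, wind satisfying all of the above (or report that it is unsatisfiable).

No satisfying assignment exists.

Case cache = True:
  (¬cache ∨ door) forces door = True.
  Clause (¬cache ∨ ¬door) is falsified — contradiction.
Case cache = False:
  Clause (cache) is falsified — contradiction.
Both cases fail, so the formula is unsatisfiable.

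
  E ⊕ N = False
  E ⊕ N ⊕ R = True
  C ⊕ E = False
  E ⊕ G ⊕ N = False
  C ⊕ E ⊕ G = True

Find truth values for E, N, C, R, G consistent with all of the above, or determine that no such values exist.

Adding constraints 1, 3, 4, 5 mod 2: every variable appears an even number of times on the left, so the left side is 0.
But the right sides sum to 1 (mod 2). 0 ≠ 1 — the system is inconsistent.

No satisfying assignment exists.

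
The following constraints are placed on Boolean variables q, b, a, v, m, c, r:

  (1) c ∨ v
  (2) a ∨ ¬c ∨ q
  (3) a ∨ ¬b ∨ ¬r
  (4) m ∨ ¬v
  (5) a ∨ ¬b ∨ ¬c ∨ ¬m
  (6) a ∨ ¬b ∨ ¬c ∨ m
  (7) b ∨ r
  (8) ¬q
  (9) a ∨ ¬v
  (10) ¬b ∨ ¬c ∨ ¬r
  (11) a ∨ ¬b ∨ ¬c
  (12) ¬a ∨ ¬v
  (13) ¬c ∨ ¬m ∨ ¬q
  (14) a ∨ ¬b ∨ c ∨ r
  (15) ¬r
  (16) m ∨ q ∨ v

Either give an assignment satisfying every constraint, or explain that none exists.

q = False; b = True; a = True; v = False; m = True; c = True; r = False

Unit clause (¬q) forces q = False.
Unit clause (¬r) forces r = False.
In (b ∨ r) only b is left, so b = True.
Try a = False:
  (a ∨ ¬c ∨ q) forces c = False.
  clause (a ∨ ¬b ∨ c ∨ r) is falsified — backtrack.
So a = True.
  then (¬a ∨ ¬v) forces v = False.
  then (m ∨ q ∨ v) forces m = True.
  then (c ∨ v) forces c = True.
All clauses satisfied.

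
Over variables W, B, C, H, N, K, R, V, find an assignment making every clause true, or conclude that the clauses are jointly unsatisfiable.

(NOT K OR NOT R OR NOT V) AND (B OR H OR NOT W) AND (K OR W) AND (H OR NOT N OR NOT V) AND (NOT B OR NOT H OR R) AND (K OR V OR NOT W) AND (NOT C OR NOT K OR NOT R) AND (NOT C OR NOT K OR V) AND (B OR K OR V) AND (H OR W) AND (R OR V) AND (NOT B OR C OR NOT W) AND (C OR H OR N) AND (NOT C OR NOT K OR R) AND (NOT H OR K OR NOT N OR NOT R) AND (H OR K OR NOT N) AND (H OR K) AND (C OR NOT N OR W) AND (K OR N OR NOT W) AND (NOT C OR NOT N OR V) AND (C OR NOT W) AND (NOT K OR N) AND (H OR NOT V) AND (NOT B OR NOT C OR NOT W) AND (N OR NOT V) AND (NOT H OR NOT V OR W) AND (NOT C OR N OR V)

Set W = True.
  then (C OR NOT W) forces C = True.
  then (NOT B OR NOT C OR NOT W) forces B = False.
  then (B OR H OR NOT W) forces H = True.
Try N = False:
  (K OR N OR NOT W) forces K = True.
  clause (NOT K OR N) is falsified — backtrack.
So N = True.
  then (NOT C OR NOT N OR V) forces V = True.
Try K = True:
  (NOT K OR NOT R OR NOT V) forces R = False.
  clause (NOT C OR NOT K OR R) is falsified — backtrack.
So K = False.
  then (NOT H OR K OR NOT N OR NOT R) forces R = False.
All clauses satisfied.

W = True; B = False; C = True; H = True; N = True; K = False; R = False; V = True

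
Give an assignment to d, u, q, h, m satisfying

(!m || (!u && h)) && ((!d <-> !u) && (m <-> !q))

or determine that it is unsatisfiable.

d = True, u = True, q = True, h = False, m = False

  !m || (!u && h) = True
    !m = True
    !u && h = False
      !u = False
  (!d <-> !u) && (m <-> !q) = True
    !d <-> !u = True
      !d = False
      !u = False
    m <-> !q = True
      !q = False
Both conjuncts True, so the formula holds.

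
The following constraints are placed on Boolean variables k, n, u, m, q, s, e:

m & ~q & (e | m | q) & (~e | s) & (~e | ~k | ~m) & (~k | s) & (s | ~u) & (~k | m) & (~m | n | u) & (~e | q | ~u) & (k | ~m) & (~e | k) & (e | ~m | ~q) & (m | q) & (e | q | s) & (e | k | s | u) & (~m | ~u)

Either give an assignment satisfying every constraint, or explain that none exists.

Unit clause (m) forces m = True.
Unit clause (~q) forces q = False.
In (k | ~m) only k is left, so k = True.
In (~m | ~u) only ~u is left, so u = False.
In (~e | ~k | ~m) only ~e is left, so e = False.
In (~k | s) only s is left, so s = True.
In (~m | n | u) only n is left, so n = True.
All clauses satisfied.

k = True, n = True, u = False, m = True, q = False, s = True, e = False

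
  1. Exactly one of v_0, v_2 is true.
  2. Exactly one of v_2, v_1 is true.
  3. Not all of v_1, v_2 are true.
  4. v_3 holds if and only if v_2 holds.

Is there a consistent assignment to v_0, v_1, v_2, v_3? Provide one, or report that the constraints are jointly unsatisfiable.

v_0 = False, v_1 = False, v_2 = True, v_3 = True

  (1) {v_0, v_2}: 1 true — exactly one ✓
  (2) {v_2, v_1}: 1 true — exactly one ✓
  (3) {v_1, v_2}: 1/2 true — not all ✓
  (4) v_3=T, v_2=T — same ✓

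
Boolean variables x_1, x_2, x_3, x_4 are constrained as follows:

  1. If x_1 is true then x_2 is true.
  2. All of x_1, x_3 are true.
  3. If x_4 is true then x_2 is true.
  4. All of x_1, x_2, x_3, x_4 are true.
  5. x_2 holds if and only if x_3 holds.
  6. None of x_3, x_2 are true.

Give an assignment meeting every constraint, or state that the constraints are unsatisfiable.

No satisfying assignment exists.

Case x_2 = True:
  Constraint (6) is violated (x_2=T) — contradiction.
Case x_2 = False:
  Constraint (4) is violated (x_2=F) — contradiction.
Both cases fail — unsatisfiable.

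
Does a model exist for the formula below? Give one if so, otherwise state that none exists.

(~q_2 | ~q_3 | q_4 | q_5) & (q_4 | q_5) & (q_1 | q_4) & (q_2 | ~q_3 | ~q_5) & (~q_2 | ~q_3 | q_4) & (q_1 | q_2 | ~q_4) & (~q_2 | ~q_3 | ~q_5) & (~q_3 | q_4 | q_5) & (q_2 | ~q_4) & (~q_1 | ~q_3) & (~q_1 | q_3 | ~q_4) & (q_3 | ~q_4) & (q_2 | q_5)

Set q_1 = True.
  then (~q_1 | ~q_3) forces q_3 = False.
  then (~q_1 | q_3 | ~q_4) forces q_4 = False.
  then (q_4 | q_5) forces q_5 = True.
Set q_2 = True.
All clauses satisfied.

q_1: True; q_2: True; q_3: False; q_4: False; q_5: True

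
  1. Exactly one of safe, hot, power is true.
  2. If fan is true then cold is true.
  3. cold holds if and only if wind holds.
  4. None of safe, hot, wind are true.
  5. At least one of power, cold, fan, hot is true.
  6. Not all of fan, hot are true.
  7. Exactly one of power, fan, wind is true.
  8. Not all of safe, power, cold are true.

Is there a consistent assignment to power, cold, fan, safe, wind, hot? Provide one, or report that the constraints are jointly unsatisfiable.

power=T; cold=F; fan=F; safe=F; wind=F; hot=F

  (1) {safe, hot, power}: 1 true — exactly one ✓
  (2) fan=F ⇒ cold: vacuous ✓
  (3) cold=F, wind=F — same ✓
  (4) {safe, hot, wind}: 0 true — none ✓
  (5) {power, cold, fan, hot}: 1 true — at least one ✓
  (6) {fan, hot}: 0/2 true — not all ✓
  (7) {power, fan, wind}: 1 true — exactly one ✓
  (8) {safe, power, cold}: 1/3 true — not all ✓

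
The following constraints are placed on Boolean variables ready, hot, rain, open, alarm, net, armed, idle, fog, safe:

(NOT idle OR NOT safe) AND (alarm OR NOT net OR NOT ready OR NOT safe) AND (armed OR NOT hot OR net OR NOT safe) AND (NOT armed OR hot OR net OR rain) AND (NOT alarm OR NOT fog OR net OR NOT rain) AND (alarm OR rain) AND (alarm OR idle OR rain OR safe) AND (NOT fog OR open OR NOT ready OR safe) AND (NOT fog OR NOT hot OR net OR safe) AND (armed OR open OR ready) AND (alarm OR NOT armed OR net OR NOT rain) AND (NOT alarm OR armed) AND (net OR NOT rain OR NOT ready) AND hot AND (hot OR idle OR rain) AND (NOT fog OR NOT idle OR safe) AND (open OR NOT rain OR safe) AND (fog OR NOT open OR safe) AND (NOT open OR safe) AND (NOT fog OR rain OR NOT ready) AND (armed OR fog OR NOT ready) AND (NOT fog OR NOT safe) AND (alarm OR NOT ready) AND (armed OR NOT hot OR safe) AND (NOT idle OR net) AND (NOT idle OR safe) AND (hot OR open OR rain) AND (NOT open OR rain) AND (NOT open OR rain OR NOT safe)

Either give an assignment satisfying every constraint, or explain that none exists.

Unit clause (hot) forces hot = True.
Set ready = False.
Set rain = False.
  then (alarm OR rain) forces alarm = True.
  then (NOT alarm OR armed) forces armed = True.
  then (NOT open OR rain) forces open = False.
Set net = True.
Try idle = True:
  (NOT idle OR NOT safe) forces safe = False.
  clause (NOT idle OR safe) is falsified — backtrack.
So idle = False.
Set fog = True.
  then (NOT fog OR NOT safe) forces safe = False.
All clauses satisfied.

ready = False, hot = True, rain = False, open = False, alarm = True, net = True, armed = True, idle = False, fog = True, safe = False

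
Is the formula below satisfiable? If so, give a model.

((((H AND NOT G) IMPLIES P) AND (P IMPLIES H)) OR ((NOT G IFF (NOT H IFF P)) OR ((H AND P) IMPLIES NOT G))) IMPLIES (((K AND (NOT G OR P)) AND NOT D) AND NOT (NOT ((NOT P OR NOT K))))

D: False, K: True, P: False, G: False, H: False

  ((((H AND NOT G) IMPLIES P) AND (P IMPLIES H)) OR ((NOT G IFF (NOT H IFF P)) OR ((H AND P) IMPLIES NOT G))) IMPLIES (((K AND (NOT G OR P)) AND NOT D) AND NOT (NOT ((NOT P OR NOT K)))) = True
    (((H AND NOT G) IMPLIES P) AND (P IMPLIES H)) OR ((NOT G IFF (NOT H IFF P)) OR ((H AND P) IMPLIES NOT G)) = True
      ((H AND NOT G) IMPLIES P) AND (P IMPLIES H) = True
        (H AND NOT G) IMPLIES P = True
          H AND NOT G = False
            NOT G = True
        P IMPLIES H = True
      (NOT G IFF (NOT H IFF P)) OR ((H AND P) IMPLIES NOT G) = True
        NOT G IFF (NOT H IFF P) = False
          NOT G = True
          NOT H IFF P = False
            NOT H = True
        (H AND P) IMPLIES NOT G = True
          H AND P = False
          NOT G = True
    ((K AND (NOT G OR P)) AND NOT D) AND NOT (NOT ((NOT P OR NOT K))) = True
      (K AND (NOT G OR P)) AND NOT D = True
        K AND (NOT G OR P) = True
          NOT G OR P = True
            NOT G = True
        NOT D = True
      NOT (NOT ((NOT P OR NOT K))) = True
        NOT ((NOT P OR NOT K)) = False
          NOT P OR NOT K = True
            NOT P = True
            NOT K = False
The formula evaluates to True.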